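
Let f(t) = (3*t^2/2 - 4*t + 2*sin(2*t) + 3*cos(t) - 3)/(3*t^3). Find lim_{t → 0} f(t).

Substitution gives 0/0 (the numerator vanishes to order 3).
Expand each term to order t^3: the coefficient of t^3 in 2·sin(2t) is -8/3 and in 3·cos(t) is 0.
Lower-order terms cancel with the polynomial part, so the numerator is (-8/3)·t^3 + o(t^3), and the limit is (-8/3)/(3) = -8/9.

-8/9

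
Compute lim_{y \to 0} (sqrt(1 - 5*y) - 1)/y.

Substitution gives 0/0. Multiply numerator and denominator by the conjugate √(1 - 5y) + √1.
The numerator becomes (1 - 5y) − 1 = -5y, so the expression simplifies to -5/(√(1 - 5y) + √1).
Letting y → 0 gives -5/(2√1) = -5/2.

-5/2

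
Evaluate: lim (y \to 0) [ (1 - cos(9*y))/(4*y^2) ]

Substitution gives 0/0.
Use (1 − cos u)/u² → 1/2 with u = 9y: the limit is 9²/(2·4) = 81/8.

81/8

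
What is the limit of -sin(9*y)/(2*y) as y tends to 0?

-9/2

Substitution gives 0/0.
Write it as (9/(-2))·sin(9y)/(9y); since sin(u)/u → 1, the limit is -9/2.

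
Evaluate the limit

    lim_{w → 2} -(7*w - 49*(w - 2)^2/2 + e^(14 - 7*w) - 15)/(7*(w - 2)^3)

Direct substitution gives 0/0.
Apply L'Hôpital: lim (-49*w - 7*e^(14 - 7*w) + 105)/(-21*(w - 2)^2), still 0/0.
Apply L'Hôpital: lim (49*e^(14 - 7*w) - 49)/(84 - 42*w), still 0/0.
After 3 applications of L'Hôpital's rule the quotient is (-343*e^(14 - 7*w))/(-42); substituting w = 2 gives 49/6.

49/6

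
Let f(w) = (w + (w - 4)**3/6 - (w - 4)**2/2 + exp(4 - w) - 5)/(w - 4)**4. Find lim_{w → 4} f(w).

1/24

Direct substitution gives 0/0.
Apply L'Hôpital: lim (-w + (w - 4)^2/2 - e^(4 - w) + 5)/(4*(w - 4)^3), still 0/0.
Apply L'Hôpital: lim (w + e^(4 - w) - 5)/(12*(w - 4)^2), still 0/0.
Apply L'Hôpital: lim (1 - e^(4 - w))/(24*w - 96), still 0/0.
After 4 applications of L'Hôpital's rule the quotient is (e^(4 - w))/(24); substituting w = 4 gives 1/24.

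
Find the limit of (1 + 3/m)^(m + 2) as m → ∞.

e^(3)

The base → 1 and the exponent → ∞: a 1^∞ form.
Take logarithms: (m + 2)·ln(1 + 3/m). Since ln(1+u) ~ u for small u, this behaves like (m)·(3/m) → 3.
So the limit is e^(3).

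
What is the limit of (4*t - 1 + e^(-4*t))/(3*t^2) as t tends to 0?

8/3

Direct substitution gives 0/0.
Apply L'Hôpital: lim (4 - 4*e^(-4*t))/(6*t), still 0/0.
After 2 applications of L'Hôpital's rule the quotient is (16*e^(-4*t))/(6); substituting t = 0 gives 8/3.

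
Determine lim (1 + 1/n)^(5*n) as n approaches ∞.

The base → 1 and the exponent → ∞: a 1^∞ form.
Take logarithms: (5n)·ln(1 + 1/n). Since ln(1+u) ~ u for small u, this behaves like (5n)·(1/n) → 5.
So the limit is e^(5).

e^(5)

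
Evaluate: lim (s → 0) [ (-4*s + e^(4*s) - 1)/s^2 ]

Direct substitution gives 0/0.
Apply L'Hôpital: lim (4*e^(4*s) - 4)/(2*s), still 0/0.
After 2 applications of L'Hôpital's rule the quotient is (16*e^(4*s))/(2); substituting s = 0 gives 8.

8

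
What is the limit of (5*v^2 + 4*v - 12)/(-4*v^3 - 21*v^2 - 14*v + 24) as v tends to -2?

Direct substitution gives 0/0, so factor. Both numerator and denominator have (v + 2) as a factor.
After cancelling, the expression reduces to (5*v - 6)/(-4*v^2 - 13*v + 12).
Substituting v = -2 gives -8/11.

-8/11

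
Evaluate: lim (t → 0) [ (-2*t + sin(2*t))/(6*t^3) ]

Direct substitution gives 0/0.
Apply L'Hôpital: lim (2*cos(2*t) - 2)/(18*t^2), still 0/0.
Apply L'Hôpital: lim (-4*sin(2*t))/(36*t), still 0/0.
After 3 applications of L'Hôpital's rule the quotient is (-8*cos(2*t))/(36); substituting t = 0 gives -2/9.

-2/9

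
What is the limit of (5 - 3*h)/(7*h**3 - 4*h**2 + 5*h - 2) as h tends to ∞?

The denominator has degree 3 and the numerator degree 1. Dividing numerator and denominator by h^3 sends every term to 0 except the leading denominator term, so the limit is 0.

0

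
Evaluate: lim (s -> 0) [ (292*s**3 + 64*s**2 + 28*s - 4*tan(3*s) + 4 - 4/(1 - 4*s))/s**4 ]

-1024

Substitution gives 0/0 (the numerator vanishes to order 4).
Expand each term to order s^4: the coefficient of s^4 in -4·1/(1 - 4s) is -1024 and in -4·tan(3s) is 0.
Lower-order terms cancel with the polynomial part, so the numerator is (-1024)·s^4 + o(s^4), and the limit is (-1024)/(1) = -1024.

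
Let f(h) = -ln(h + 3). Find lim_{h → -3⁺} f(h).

As h → -3⁺, h + 3 → 0⁺ and ln(h + 3) → −∞.
Multiplying by -1 gives ∞.

∞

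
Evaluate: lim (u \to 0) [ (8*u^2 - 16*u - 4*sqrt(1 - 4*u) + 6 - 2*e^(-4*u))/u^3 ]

112/3

Substitution gives 0/0 (the numerator vanishes to order 3).
Expand each term to order u^3: the coefficient of u^3 in -4·√(1 - 4u) is 16 and in -2·e^(-4u) is 64/3.
Lower-order terms cancel with the polynomial part, so the numerator is (112/3)·u^3 + o(u^3), and the limit is (112/3)/(1) = 112/3.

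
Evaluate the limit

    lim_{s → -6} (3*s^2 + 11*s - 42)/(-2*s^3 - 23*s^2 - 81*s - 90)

Direct substitution gives 0/0, so factor. Both numerator and denominator have (s + 6) as a factor.
After cancelling, the expression reduces to (3*s - 7)/(-2*s^2 - 11*s - 15).
Substituting s = -6 gives 25/21.

25/21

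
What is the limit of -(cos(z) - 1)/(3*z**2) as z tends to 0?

Direct substitution gives 0/0.
Apply L'Hôpital: lim (-sin(z))/(-6*z), still 0/0.
After 2 applications of L'Hôpital's rule the quotient is (-cos(z))/(-6); substituting z = 0 gives 1/6.

1/6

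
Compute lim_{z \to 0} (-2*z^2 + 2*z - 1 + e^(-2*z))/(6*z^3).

-2/9

Direct substitution gives 0/0.
Apply L'Hôpital: lim (-4*z + 2 - 2*e^(-2*z))/(18*z^2), still 0/0.
Apply L'Hôpital: lim (-4 + 4*e^(-2*z))/(36*z), still 0/0.
After 3 applications of L'Hôpital's rule the quotient is (-8*e^(-2*z))/(36); substituting z = 0 gives -2/9.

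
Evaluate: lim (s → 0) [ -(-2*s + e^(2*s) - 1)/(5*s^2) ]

-2/5

Direct substitution gives 0/0.
Apply L'Hôpital: lim (2*e^(2*s) - 2)/(-10*s), still 0/0.
After 2 applications of L'Hôpital's rule the quotient is (4*e^(2*s))/(-10); substituting s = 0 gives -2/5.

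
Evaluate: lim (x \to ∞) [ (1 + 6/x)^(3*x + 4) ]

The base → 1 and the exponent → ∞: a 1^∞ form.
Take logarithms: (3x + 4)·ln(1 + 6/x). Since ln(1+u) ~ u for small u, this behaves like (3x)·(6/x) → 18.
So the limit is e^(18).

e^(18)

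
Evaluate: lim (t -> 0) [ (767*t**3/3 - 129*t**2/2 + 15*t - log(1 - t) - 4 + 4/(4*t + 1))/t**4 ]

Substitution gives 0/0 (the numerator vanishes to order 4).
Expand each term to order t^4: the coefficient of t^4 in −ln(1 - t) is 1/4 and in 4·1/(1 + 4t) is 1024.
Lower-order terms cancel with the polynomial part, so the numerator is (4097/4)·t^4 + o(t^4), and the limit is (4097/4)/(1) = 4097/4.

4097/4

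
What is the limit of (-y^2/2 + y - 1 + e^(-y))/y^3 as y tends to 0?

-1/6

Direct substitution gives 0/0.
Apply L'Hôpital: lim (-y + 1 - e^(-y))/(3*y^2), still 0/0.
Apply L'Hôpital: lim (-1 + e^(-y))/(6*y), still 0/0.
After 3 applications of L'Hôpital's rule the quotient is (-e^(-y))/(6); substituting y = 0 gives -1/6.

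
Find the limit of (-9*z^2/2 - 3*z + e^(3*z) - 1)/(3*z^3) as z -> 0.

Direct substitution gives 0/0.
Apply L'Hôpital: lim (-9*z + 3*e^(3*z) - 3)/(9*z^2), still 0/0.
Apply L'Hôpital: lim (9*e^(3*z) - 9)/(18*z), still 0/0.
After 3 applications of L'Hôpital's rule the quotient is (27*e^(3*z))/(18); substituting z = 0 gives 3/2.

3/2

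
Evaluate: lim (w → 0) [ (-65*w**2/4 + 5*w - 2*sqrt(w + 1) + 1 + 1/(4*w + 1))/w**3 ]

Substitution gives 0/0; apply L'Hôpital's rule 3 times.
After differentiating numerator and denominator 3 times the quotient is (-384/(4*w + 1)^4 - 3/(4*(w + 1)^(5/2)))/(6); at w = 0 this is -513/8.

-513/8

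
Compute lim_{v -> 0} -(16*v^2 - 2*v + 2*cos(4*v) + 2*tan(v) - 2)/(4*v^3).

-1/6

Substitution gives 0/0 (the numerator vanishes to order 3).
Expand each term to order v^3: the coefficient of v^3 in 2·cos(4v) is 0 and in 2·tan(v) is 2/3.
Lower-order terms cancel with the polynomial part, so the numerator is (2/3)·v^3 + o(v^3), and the limit is (2/3)/(-4) = -1/6.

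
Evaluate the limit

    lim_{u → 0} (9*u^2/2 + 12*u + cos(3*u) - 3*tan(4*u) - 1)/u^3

Substitution gives 0/0; apply L'Hôpital's rule 3 times.
After differentiating numerator and denominator 3 times the quotient is (27*sin(3*u) - 1152*tan(4*u)^4 - 1536*tan(4*u)^2 - 384)/(6); at u = 0 this is -64.

-64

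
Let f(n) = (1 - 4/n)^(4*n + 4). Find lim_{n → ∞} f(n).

e^(-16)

Write it as [(1 - 4/n)^n]^(4) · (1 - 4/n)^(4). The bracketed term tends to e^(-4) and the second factor to 1, so the limit is e^(-16).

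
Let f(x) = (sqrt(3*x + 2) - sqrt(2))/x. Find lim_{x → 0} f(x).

3*√(2)/4

Substitution gives 0/0. Multiply numerator and denominator by the conjugate √(2 + 3x) + √2.
The numerator becomes (2 + 3x) − 2 = 3x, so the expression simplifies to 3/(√(2 + 3x) + √2).
Letting x → 0 gives 3/(2√2) = 3*√(2)/4.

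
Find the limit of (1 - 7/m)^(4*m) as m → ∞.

e^(-28)

Let L be the limit and take ln: ln L = lim (4m)·ln(1 - 7/m) = lim (4m)·(-7/m + O(1/m²)) = -28.
Hence L = e^(-28).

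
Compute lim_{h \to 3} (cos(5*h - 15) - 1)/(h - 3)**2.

Direct substitution gives 0/0.
Apply L'Hôpital: lim (-5*sin(5*h - 15))/(2*h - 6), still 0/0.
After 2 applications of L'Hôpital's rule the quotient is (-25*cos(5*h - 15))/(2); substituting h = 3 gives -25/2.

-25/2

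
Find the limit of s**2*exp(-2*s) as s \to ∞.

Write as s^2/e^{2s}, an ∞/∞ form.
Exponential growth dominates any polynomial, so repeated L'Hôpital (or the standard result) gives 0.

0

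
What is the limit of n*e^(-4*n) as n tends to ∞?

Write as n^1/e^{4n}, an ∞/∞ form.
Exponential growth dominates any polynomial, so repeated L'Hôpital (or the standard result) gives 0.

0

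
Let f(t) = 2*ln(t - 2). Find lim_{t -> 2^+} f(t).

As t → 2⁺, t - 2 → 0⁺ and ln(t - 2) → −∞.
Multiplying by 2 gives -∞.

-∞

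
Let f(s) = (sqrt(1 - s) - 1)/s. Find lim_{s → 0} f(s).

Substitution gives 0/0. Multiply numerator and denominator by the conjugate √(1 - s) + √1.
The numerator becomes (1 - s) − 1 = -s, so the expression simplifies to -1/(√(1 - s) + √1).
Letting s → 0 gives -1/(2√1) = -1/2.

-1/2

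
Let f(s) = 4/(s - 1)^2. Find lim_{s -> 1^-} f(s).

As s → 1⁻, (s - 1) → 0⁻, so (s - 1)^2 → 0⁺ and 4/(s - 1)^2 → ∞.

∞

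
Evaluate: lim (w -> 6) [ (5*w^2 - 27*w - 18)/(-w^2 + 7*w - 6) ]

Direct substitution gives 0/0, so factor. Both numerator and denominator have (w - 6) as a factor.
After cancelling, the expression reduces to (5*w + 3)/(1 - w).
Substituting w = 6 gives -33/5.

-33/5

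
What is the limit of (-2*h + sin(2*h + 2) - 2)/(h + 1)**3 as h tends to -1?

-4/3

Direct substitution gives 0/0.
Apply L'Hôpital: lim (2*cos(2*h + 2) - 2)/(3*(h + 1)^2), still 0/0.
Apply L'Hôpital: lim (-4*sin(2*h + 2))/(6*h + 6), still 0/0.
After 3 applications of L'Hôpital's rule the quotient is (-8*cos(2*h + 2))/(6); substituting h = -1 gives -4/3.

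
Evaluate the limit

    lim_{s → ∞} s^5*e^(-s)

Write as s^5/e^{1s}, an ∞/∞ form.
Exponential growth dominates any polynomial, so repeated L'Hôpital (or the standard result) gives 0.

0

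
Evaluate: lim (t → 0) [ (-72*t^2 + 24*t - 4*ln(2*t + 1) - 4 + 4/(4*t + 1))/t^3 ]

-800/3

Substitution gives 0/0 (the numerator vanishes to order 3).
Expand each term to order t^3: the coefficient of t^3 in 4·1/(1 + 4t) is -256 and in -4·ln(1 + 2t) is -32/3.
Lower-order terms cancel with the polynomial part, so the numerator is (-800/3)·t^3 + o(t^3), and the limit is (-800/3)/(1) = -800/3.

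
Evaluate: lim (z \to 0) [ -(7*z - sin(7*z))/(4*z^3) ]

Direct substitution gives 0/0.
Apply L'Hôpital: lim (7 - 7*cos(7*z))/(-12*z^2), still 0/0.
Apply L'Hôpital: lim (49*sin(7*z))/(-24*z), still 0/0.
After 3 applications of L'Hôpital's rule the quotient is (343*cos(7*z))/(-24); substituting z = 0 gives -343/24.

-343/24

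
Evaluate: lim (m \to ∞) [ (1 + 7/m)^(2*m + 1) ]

Let L be the limit and take ln: ln L = lim (2m + 1)·ln(1 + 7/m) = lim (2m + 1)·(7/m + O(1/m²)) = 14.
Hence L = e^(14).

e^(14)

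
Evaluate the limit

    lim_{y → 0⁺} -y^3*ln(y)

This is a 0·(−∞) form. Rewrite as -1·ln(y) / y^(−3) and apply L'Hôpital:
the derivative quotient is -1·(1/y) / (−3·y^(−4)) = (1/3)·y^3 → 0.

0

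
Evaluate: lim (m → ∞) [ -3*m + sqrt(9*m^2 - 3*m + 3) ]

This has the form ∞ − ∞. Multiply and divide by the conjugate √(9*m^2 - 3*m + 3) + 3m.
That gives (-3m + 3) / (√(9*m^2 - 3*m + 3) + 3m).
Divide numerator and denominator by m: the limit is -3/(2·3) = -1/2.

-1/2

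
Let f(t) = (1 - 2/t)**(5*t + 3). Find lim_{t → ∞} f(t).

e^(-10)

The base → 1 and the exponent → ∞: a 1^∞ form.
Take logarithms: (5t + 3)·ln(1 - 2/t). Since ln(1+u) ~ u for small u, this behaves like (5t)·(-2/t) → -10.
So the limit is e^(-10).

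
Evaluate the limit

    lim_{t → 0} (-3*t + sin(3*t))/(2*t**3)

-9/4

Direct substitution gives 0/0.
Apply L'Hôpital: lim (3*cos(3*t) - 3)/(6*t^2), still 0/0.
Apply L'Hôpital: lim (-9*sin(3*t))/(12*t), still 0/0.
After 3 applications of L'Hôpital's rule the quotient is (-27*cos(3*t))/(12); substituting t = 0 gives -9/4.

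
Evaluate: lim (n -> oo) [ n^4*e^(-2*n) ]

0

Write as n^4/e^{2n}, an ∞/∞ form.
Exponential growth dominates any polynomial, so repeated L'Hôpital (or the standard result) gives 0.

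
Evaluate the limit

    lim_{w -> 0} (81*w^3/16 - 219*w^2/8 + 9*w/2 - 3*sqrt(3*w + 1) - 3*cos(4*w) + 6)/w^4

-2881/128

Substitution gives 0/0; apply L'Hôpital's rule 4 times.
After differentiating numerator and denominator 4 times the quotient is (-768*cos(4*w) + 3645/(16*(3*w + 1)^(7/2)))/(24); at w = 0 this is -2881/128.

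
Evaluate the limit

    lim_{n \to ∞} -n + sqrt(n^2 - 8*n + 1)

This has the form ∞ − ∞. Multiply and divide by the conjugate √(n^2 - 8*n + 1) + n.
That gives (-8n + 1) / (√(n^2 - 8*n + 1) + n).
Divide numerator and denominator by n: the limit is -8/(2·1) = -4.

-4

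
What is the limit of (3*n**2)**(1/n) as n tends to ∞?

Base → ∞ and exponent → 0: an ∞^0 form.
Take logs: (1/n)·ln(3·n^2) = (ln 3 + 2·ln n)/n → 0.
So the limit is e^0 = 1.

1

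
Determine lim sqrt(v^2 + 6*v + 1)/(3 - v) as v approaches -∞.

1

For large |v|, √(v^2 + 6*v + 1) ≈ √1·|v| and the denominator ≈ -v.
Since v → −∞, |v| = −v, giving −√1/(-1) = 1.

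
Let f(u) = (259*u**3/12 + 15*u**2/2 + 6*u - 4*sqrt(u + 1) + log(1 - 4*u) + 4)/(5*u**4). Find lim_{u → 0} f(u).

Substitution gives 0/0 (the numerator vanishes to order 4).
Expand each term to order u^4: the coefficient of u^4 in ln(1 - 4u) is -64 and in -4·√(1 + u) is 5/32.
Lower-order terms cancel with the polynomial part, so the numerator is (-2043/32)·u^4 + o(u^4), and the limit is (-2043/32)/(5) = -2043/160.

-2043/160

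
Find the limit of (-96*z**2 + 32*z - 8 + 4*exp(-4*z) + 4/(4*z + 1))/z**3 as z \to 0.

Substitution gives 0/0 (the numerator vanishes to order 3).
Expand each term to order z^3: the coefficient of z^3 in 4·1/(1 + 4z) is -256 and in 4·e^(-4z) is -128/3.
Lower-order terms cancel with the polynomial part, so the numerator is (-896/3)·z^3 + o(z^3), and the limit is (-896/3)/(1) = -896/3.

-896/3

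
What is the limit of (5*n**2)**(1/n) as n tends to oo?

Base → ∞ and exponent → 0: an ∞^0 form.
Take logs: (1/n)·ln(5·n^2) = (ln 5 + 2·ln n)/n → 0.
So the limit is e^0 = 1.

1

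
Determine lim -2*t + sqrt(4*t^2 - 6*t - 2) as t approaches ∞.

-3/2

An ∞ − ∞ form. Rationalising with the conjugate, the difference becomes (-6t - 2) / (√(4*t^2 - 6*t - 2) + 2t).
For large t the denominator behaves like 2·2t, so the quotient tends to -6/4 = -3/2.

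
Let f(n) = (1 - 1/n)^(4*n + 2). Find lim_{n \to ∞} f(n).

e^(-4)

The base → 1 and the exponent → ∞: a 1^∞ form.
Take logarithms: (4n + 2)·ln(1 - 1/n). Since ln(1+u) ~ u for small u, this behaves like (4n)·(-1/n) → -4.
So the limit is e^(-4).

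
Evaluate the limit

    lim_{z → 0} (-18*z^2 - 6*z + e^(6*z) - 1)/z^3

36

Direct substitution gives 0/0.
Apply L'Hôpital: lim (-36*z + 6*e^(6*z) - 6)/(3*z^2), still 0/0.
Apply L'Hôpital: lim (36*e^(6*z) - 36)/(6*z), still 0/0.
After 3 applications of L'Hôpital's rule the quotient is (216*e^(6*z))/(6); substituting z = 0 gives 36.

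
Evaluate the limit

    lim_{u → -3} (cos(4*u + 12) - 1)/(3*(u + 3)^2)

Direct substitution gives 0/0.
Apply L'Hôpital: lim (-4*sin(4*u + 12))/(6*u + 18), still 0/0.
After 2 applications of L'Hôpital's rule the quotient is (-16*cos(4*u + 12))/(6); substituting u = -3 gives -8/3.

-8/3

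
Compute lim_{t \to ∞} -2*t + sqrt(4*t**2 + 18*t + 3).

An ∞ − ∞ form. Rationalising with the conjugate, the difference becomes (18t + 3) / (√(4*t^2 + 18*t + 3) + 2t).
For large t the denominator behaves like 2·2t, so the quotient tends to 18/4 = 9/2.

9/2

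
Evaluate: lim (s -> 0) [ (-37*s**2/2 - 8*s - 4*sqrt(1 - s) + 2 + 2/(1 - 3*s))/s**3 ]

Substitution gives 0/0; apply L'Hôpital's rule 3 times.
After differentiating numerator and denominator 3 times the quotient is (324/(3*s - 1)^4 + 3/(2*(1 - s)^(5/2)))/(6); at s = 0 this is 217/4.

217/4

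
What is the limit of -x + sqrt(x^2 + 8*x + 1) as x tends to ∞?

4

An ∞ − ∞ form. Rationalising with the conjugate, the difference becomes (8x + 1) / (√(x^2 + 8*x + 1) + x).
For large x the denominator behaves like 2·x, so the quotient tends to 8/2 = 4.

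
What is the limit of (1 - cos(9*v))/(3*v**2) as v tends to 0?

Substitution gives 0/0.
Use (1 − cos u)/u² → 1/2 with u = 9v: the limit is 9²/(2·3) = 27/2.

27/2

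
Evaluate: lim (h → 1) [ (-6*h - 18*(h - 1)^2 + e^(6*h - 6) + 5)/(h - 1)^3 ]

36

Direct substitution gives 0/0.
Apply L'Hôpital: lim (-36*h + 6*e^(6*h - 6) + 30)/(3*(h - 1)^2), still 0/0.
Apply L'Hôpital: lim (36*e^(6*h - 6) - 36)/(6*h - 6), still 0/0.
After 3 applications of L'Hôpital's rule the quotient is (216*e^(6*h - 6))/(6); substituting h = 1 gives 36.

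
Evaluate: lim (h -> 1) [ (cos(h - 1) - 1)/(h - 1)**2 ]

-1/2

Direct substitution gives 0/0.
Apply L'Hôpital: lim (-sin(h - 1))/(2*h - 2), still 0/0.
After 2 applications of L'Hôpital's rule the quotient is (-cos(h - 1))/(2); substituting h = 1 gives -1/2.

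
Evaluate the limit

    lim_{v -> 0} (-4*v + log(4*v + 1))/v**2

-8

Direct substitution gives 0/0.
Apply L'Hôpital: lim (-4 + 4/(4*v + 1))/(2*v), still 0/0.
After 2 applications of L'Hôpital's rule the quotient is (-16/(4*v + 1)^2)/(2); substituting v = 0 gives -8.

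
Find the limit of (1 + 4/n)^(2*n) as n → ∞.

Write it as [(1 + 4/n)^n]^(2) · (1 + 4/n)^(0). The bracketed term tends to e^(4) and the second factor to 1, so the limit is e^(8).

e^(8)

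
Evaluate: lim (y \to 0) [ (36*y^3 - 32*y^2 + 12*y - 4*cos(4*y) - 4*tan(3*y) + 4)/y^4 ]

Substitution gives 0/0 (the numerator vanishes to order 4).
Expand each term to order y^4: the coefficient of y^4 in -4·tan(3y) is 0 and in -4·cos(4y) is -128/3.
Lower-order terms cancel with the polynomial part, so the numerator is (-128/3)·y^4 + o(y^4), and the limit is (-128/3)/(1) = -128/3.

-128/3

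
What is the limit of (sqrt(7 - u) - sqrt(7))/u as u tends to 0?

Substitution gives 0/0. Multiply numerator and denominator by the conjugate √(7 - u) + √7.
The numerator becomes (7 - u) − 7 = -u, so the expression simplifies to -1/(√(7 - u) + √7).
Letting u → 0 gives -1/(2√7) = -√(7)/14.

-√(7)/14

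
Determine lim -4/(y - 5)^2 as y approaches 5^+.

As y → 5⁺, (y - 5) → 0⁺, so (y - 5)^2 → 0⁺ and -4/(y - 5)^2 → -∞.

-∞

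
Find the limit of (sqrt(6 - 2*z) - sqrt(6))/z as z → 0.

Substitution gives 0/0. Multiply numerator and denominator by the conjugate √(6 - 2z) + √6.
The numerator becomes (6 - 2z) − 6 = -2z, so the expression simplifies to -2/(√(6 - 2z) + √6).
Letting z → 0 gives -2/(2√6) = -√(6)/6.

-√(6)/6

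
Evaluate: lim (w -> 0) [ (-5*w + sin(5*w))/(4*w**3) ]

Direct substitution gives 0/0.
Apply L'Hôpital: lim (5*cos(5*w) - 5)/(12*w^2), still 0/0.
Apply L'Hôpital: lim (-25*sin(5*w))/(24*w), still 0/0.
After 3 applications of L'Hôpital's rule the quotient is (-125*cos(5*w))/(24); substituting w = 0 gives -125/24.

-125/24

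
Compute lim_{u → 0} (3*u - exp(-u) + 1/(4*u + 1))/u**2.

Substitution gives 0/0 (the numerator vanishes to order 2).
Expand each term to order u^2: the coefficient of u^2 in −e^(-u) is -1/2 and in 1/(1 + 4u) is 16.
Lower-order terms cancel with the polynomial part, so the numerator is (31/2)·u^2 + o(u^2), and the limit is (31/2)/(1) = 31/2.

31/2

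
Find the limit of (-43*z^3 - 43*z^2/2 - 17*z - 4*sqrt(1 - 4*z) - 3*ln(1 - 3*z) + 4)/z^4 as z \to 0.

Substitution gives 0/0 (the numerator vanishes to order 4).
Expand each term to order z^4: the coefficient of z^4 in -4·√(1 - 4z) is 40 and in -3·ln(1 - 3z) is 243/4.
Lower-order terms cancel with the polynomial part, so the numerator is (403/4)·z^4 + o(z^4), and the limit is (403/4)/(1) = 403/4.

403/4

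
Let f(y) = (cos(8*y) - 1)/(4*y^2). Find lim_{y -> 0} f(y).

-8

Direct substitution gives 0/0.
Apply L'Hôpital: lim (-8*sin(8*y))/(8*y), still 0/0.
After 2 applications of L'Hôpital's rule the quotient is (-64*cos(8*y))/(8); substituting y = 0 gives -8.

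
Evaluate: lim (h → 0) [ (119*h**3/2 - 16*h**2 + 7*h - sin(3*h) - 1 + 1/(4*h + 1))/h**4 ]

256

Substitution gives 0/0 (the numerator vanishes to order 4).
Expand each term to order h^4: the coefficient of h^4 in −sin(3h) is 0 and in 1/(1 + 4h) is 256.
Lower-order terms cancel with the polynomial part, so the numerator is (256)·h^4 + o(h^4), and the limit is (256)/(1) = 256.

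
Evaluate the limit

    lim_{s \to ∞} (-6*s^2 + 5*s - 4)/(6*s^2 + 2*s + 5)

Numerator and denominator both have degree 2.
Dividing every term by s^2, all lower-order terms vanish and the limit is the ratio of leading coefficients, -6/(6) = -1.

-1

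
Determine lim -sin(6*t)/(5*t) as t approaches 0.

Substitution gives 0/0.
Write it as (6/(-5))·sin(6t)/(6t); since sin(u)/u → 1, the limit is -6/5.

-6/5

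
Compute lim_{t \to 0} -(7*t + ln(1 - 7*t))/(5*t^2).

Direct substitution gives 0/0.
Apply L'Hôpital: lim (7 - 7/(1 - 7*t))/(-10*t), still 0/0.
After 2 applications of L'Hôpital's rule the quotient is (-49/(1 - 7*t)^2)/(-10); substituting t = 0 gives 49/10.

49/10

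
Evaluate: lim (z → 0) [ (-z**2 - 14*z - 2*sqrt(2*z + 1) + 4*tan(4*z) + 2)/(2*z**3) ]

Substitution gives 0/0; apply L'Hôpital's rule 3 times.
After differentiating numerator and denominator 3 times the quotient is (1536*tan(4*z)^2/cos(4*z)^2 + 512/cos(4*z)^2 - 6/(2*z + 1)^(5/2))/(12); at z = 0 this is 253/6.

253/6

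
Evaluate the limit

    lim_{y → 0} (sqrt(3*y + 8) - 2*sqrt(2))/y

3*√(2)/8

A 0/0 form; rationalise with √(8 + 3y) + √8. This collapses the numerator to 3y, leaving 3/(√(8 + 3y) + √8) → 3/(2√8) = 3*√(2)/8.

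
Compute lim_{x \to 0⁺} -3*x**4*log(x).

0

This is a 0·(−∞) form. Rewrite as -3·ln(x) / x^(−4) and apply L'Hôpital:
the derivative quotient is -3·(1/x) / (−4·x^(−5)) = (3/4)·x^4 → 0.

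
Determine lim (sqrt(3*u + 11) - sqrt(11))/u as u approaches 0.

3*√(11)/22

Substitution gives 0/0. Multiply numerator and denominator by the conjugate √(11 + 3u) + √11.
The numerator becomes (11 + 3u) − 11 = 3u, so the expression simplifies to 3/(√(11 + 3u) + √11).
Letting u → 0 gives 3/(2√11) = 3*√(11)/22.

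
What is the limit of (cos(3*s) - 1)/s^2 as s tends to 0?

Direct substitution gives 0/0.
Apply L'Hôpital: lim (-3*sin(3*s))/(2*s), still 0/0.
After 2 applications of L'Hôpital's rule the quotient is (-9*cos(3*s))/(2); substituting s = 0 gives -9/2.

-9/2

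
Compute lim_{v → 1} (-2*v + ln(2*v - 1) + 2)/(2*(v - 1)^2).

-1

Direct substitution gives 0/0.
Apply L'Hôpital: lim (-2 + 2/(2*v - 1))/(4*v - 4), still 0/0.
After 2 applications of L'Hôpital's rule the quotient is (-4/(2*v - 1)^2)/(4); substituting v = 1 gives -1.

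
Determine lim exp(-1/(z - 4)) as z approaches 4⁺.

As z → 4⁺, -1/(z - 4) → −∞, so e^(-1/(z - 4)) → 0.

0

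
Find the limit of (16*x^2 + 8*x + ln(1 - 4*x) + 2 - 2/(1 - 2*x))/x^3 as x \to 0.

Substitution gives 0/0 (the numerator vanishes to order 3).
Expand each term to order x^3: the coefficient of x^3 in -2·1/(1 - 2x) is -16 and in ln(1 - 4x) is -64/3.
Lower-order terms cancel with the polynomial part, so the numerator is (-112/3)·x^3 + o(x^3), and the limit is (-112/3)/(1) = -112/3.

-112/3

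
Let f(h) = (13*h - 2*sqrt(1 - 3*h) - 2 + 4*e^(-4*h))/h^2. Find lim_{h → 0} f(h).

Substitution gives 0/0; apply L'Hôpital's rule 2 times.
After differentiating numerator and denominator 2 times the quotient is (64*e^(-4*h) + 9/(2*(1 - 3*h)^(3/2)))/(2); at h = 0 this is 137/4.

137/4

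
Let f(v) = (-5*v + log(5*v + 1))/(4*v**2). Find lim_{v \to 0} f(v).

Direct substitution gives 0/0.
Apply L'Hôpital: lim (-5 + 5/(5*v + 1))/(8*v), still 0/0.
After 2 applications of L'Hôpital's rule the quotient is (-25/(5*v + 1)^2)/(8); substituting v = 0 gives -25/8.

-25/8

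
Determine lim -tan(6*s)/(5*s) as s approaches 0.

Substitution gives 0/0.
Since tan(u)/u → 1 as u → 0, tan(6s)/(6s) → 1 and the limit is 6/(-5) = -6/5.

-6/5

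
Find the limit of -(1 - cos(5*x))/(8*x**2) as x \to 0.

-25/16

Substitution gives 0/0.
Use (1 − cos u)/u² → 1/2 with u = 5x: the limit is 5²/(2·(-8)) = -25/16.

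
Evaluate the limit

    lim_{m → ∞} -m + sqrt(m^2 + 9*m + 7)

9/2

This has the form ∞ − ∞. Multiply and divide by the conjugate √(m^2 + 9*m + 7) + m.
That gives (9m + 7) / (√(m^2 + 9*m + 7) + m).
Divide numerator and denominator by m: the limit is 9/(2·1) = 9/2.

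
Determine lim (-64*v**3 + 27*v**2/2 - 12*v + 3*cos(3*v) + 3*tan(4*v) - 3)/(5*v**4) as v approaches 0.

81/40

Substitution gives 0/0 (the numerator vanishes to order 4).
Expand each term to order v^4: the coefficient of v^4 in 3·cos(3v) is 81/8 and in 3·tan(4v) is 0.
Lower-order terms cancel with the polynomial part, so the numerator is (81/8)·v^4 + o(v^4), and the limit is (81/8)/(5) = 81/40.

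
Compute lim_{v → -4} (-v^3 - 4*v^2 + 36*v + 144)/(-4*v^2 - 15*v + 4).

At v = -4 both the top and bottom vanish — a removable singularity. Factoring out (v + 4) from each leaves (36 - v^2)/(1 - 4*v), which at v = -4 equals 20/17.

20/17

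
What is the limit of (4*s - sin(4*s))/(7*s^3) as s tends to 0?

Direct substitution gives 0/0.
Apply L'Hôpital: lim (4 - 4*cos(4*s))/(21*s^2), still 0/0.
Apply L'Hôpital: lim (16*sin(4*s))/(42*s), still 0/0.
After 3 applications of L'Hôpital's rule the quotient is (64*cos(4*s))/(42); substituting s = 0 gives 32/21.

32/21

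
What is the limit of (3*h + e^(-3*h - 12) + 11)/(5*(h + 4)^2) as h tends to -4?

Direct substitution gives 0/0.
Apply L'Hôpital: lim (3 - 3*e^(-3*h - 12))/(10*h + 40), still 0/0.
After 2 applications of L'Hôpital's rule the quotient is (9*e^(-3*h - 12))/(10); substituting h = -4 gives 9/10.

9/10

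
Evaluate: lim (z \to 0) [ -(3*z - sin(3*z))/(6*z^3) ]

-3/4

Direct substitution gives 0/0.
Apply L'Hôpital: lim (3 - 3*cos(3*z))/(-18*z^2), still 0/0.
Apply L'Hôpital: lim (9*sin(3*z))/(-36*z), still 0/0.
After 3 applications of L'Hôpital's rule the quotient is (27*cos(3*z))/(-36); substituting z = 0 gives -3/4.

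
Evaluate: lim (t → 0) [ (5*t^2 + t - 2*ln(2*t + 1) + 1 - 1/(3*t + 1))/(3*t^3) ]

65/9

Substitution gives 0/0; apply L'Hôpital's rule 3 times.
After differentiating numerator and denominator 3 times the quotient is (162/(3*t + 1)^4 - 32/(2*t + 1)^3)/(18); at t = 0 this is 65/9.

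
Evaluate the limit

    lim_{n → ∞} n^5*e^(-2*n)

Write as n^5/e^{2n}, an ∞/∞ form.
Exponential growth dominates any polynomial, so repeated L'Hôpital (or the standard result) gives 0.

0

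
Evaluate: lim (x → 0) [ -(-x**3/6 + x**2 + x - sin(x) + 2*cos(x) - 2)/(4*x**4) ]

Substitution gives 0/0 (the numerator vanishes to order 4).
Expand each term to order x^4: the coefficient of x^4 in −sin(x) is 0 and in 2·cos(x) is 1/12.
Lower-order terms cancel with the polynomial part, so the numerator is (1/12)·x^4 + o(x^4), and the limit is (1/12)/(-4) = -1/48.

-1/48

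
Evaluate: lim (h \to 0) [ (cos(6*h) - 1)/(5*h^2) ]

Direct substitution gives 0/0.
Apply L'Hôpital: lim (-6*sin(6*h))/(10*h), still 0/0.
After 2 applications of L'Hôpital's rule the quotient is (-36*cos(6*h))/(10); substituting h = 0 gives -18/5.

-18/5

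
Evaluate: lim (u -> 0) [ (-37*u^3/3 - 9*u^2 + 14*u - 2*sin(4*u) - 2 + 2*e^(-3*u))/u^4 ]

27/4

Substitution gives 0/0 (the numerator vanishes to order 4).
Expand each term to order u^4: the coefficient of u^4 in 2·e^(-3u) is 27/4 and in -2·sin(4u) is 0.
Lower-order terms cancel with the polynomial part, so the numerator is (27/4)·u^4 + o(u^4), and the limit is (27/4)/(1) = 27/4.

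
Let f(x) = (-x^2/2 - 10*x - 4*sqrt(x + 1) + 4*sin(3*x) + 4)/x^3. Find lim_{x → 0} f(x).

-73/4

Substitution gives 0/0; apply L'Hôpital's rule 3 times.
After differentiating numerator and denominator 3 times the quotient is (-108*cos(3*x) - 3/(2*(x + 1)^(5/2)))/(6); at x = 0 this is -73/4.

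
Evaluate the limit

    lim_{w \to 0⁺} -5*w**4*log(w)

0

This is a 0·(−∞) form. Rewrite as -5·ln(w) / w^(−4) and apply L'Hôpital:
the derivative quotient is -5·(1/w) / (−4·w^(−5)) = (5/4)·w^4 → 0.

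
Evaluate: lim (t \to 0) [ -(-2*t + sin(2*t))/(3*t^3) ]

Direct substitution gives 0/0.
Apply L'Hôpital: lim (2*cos(2*t) - 2)/(-9*t^2), still 0/0.
Apply L'Hôpital: lim (-4*sin(2*t))/(-18*t), still 0/0.
After 3 applications of L'Hôpital's rule the quotient is (-8*cos(2*t))/(-18); substituting t = 0 gives 4/9.

4/9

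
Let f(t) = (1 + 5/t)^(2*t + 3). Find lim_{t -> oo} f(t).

Let L be the limit and take ln: ln L = lim (2t + 3)·ln(1 + 5/t) = lim (2t + 3)·(5/t + O(1/t²)) = 10.
Hence L = e^(10).

e^(10)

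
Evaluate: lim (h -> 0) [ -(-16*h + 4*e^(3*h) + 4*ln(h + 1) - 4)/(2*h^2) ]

Substitution gives 0/0 (the numerator vanishes to order 2).
Expand each term to order h^2: the coefficient of h^2 in 4·e^(3h) is 18 and in 4·ln(1 + h) is -2.
Lower-order terms cancel with the polynomial part, so the numerator is (16)·h^2 + o(h^2), and the limit is (16)/(-2) = -8.

-8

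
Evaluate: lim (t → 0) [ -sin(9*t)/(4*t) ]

Substitution gives 0/0.
Write it as (9/(-4))·sin(9t)/(9t); since sin(u)/u → 1, the limit is -9/4.

-9/4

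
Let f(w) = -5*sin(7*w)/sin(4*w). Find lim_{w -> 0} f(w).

Substitution gives 0/0.
Divide numerator and denominator by w: sin(7w)/w → 7 and sin(4w)/w → 4, so the limit is -5·7/4 = -35/4.

-35/4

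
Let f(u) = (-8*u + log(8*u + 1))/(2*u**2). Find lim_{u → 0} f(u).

Direct substitution gives 0/0.
Apply L'Hôpital: lim (-8 + 8/(8*u + 1))/(4*u), still 0/0.
After 2 applications of L'Hôpital's rule the quotient is (-64/(8*u + 1)^2)/(4); substituting u = 0 gives -16.

-16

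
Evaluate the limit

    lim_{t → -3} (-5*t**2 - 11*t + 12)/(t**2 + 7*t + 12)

At t = -3 both the top and bottom vanish — a removable singularity. Factoring out (t + 3) from each leaves (4 - 5*t)/(t + 4), which at t = -3 equals 19.

19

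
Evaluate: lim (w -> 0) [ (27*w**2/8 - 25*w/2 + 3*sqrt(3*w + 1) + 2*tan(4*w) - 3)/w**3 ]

2291/48

Substitution gives 0/0 (the numerator vanishes to order 3).
Expand each term to order w^3: the coefficient of w^3 in 2·tan(4w) is 128/3 and in 3·√(1 + 3w) is 81/16.
Lower-order terms cancel with the polynomial part, so the numerator is (2291/48)·w^3 + o(w^3), and the limit is (2291/48)/(1) = 2291/48.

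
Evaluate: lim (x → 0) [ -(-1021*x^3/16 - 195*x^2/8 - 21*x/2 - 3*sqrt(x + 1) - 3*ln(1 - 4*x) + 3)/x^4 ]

-24591/128

Substitution gives 0/0 (the numerator vanishes to order 4).
Expand each term to order x^4: the coefficient of x^4 in -3·√(1 + x) is 15/128 and in -3·ln(1 - 4x) is 192.
Lower-order terms cancel with the polynomial part, so the numerator is (24591/128)·x^4 + o(x^4), and the limit is (24591/128)/(-1) = -24591/128.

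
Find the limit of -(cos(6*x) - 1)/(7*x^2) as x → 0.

Direct substitution gives 0/0.
Apply L'Hôpital: lim (-6*sin(6*x))/(-14*x), still 0/0.
After 2 applications of L'Hôpital's rule the quotient is (-36*cos(6*x))/(-14); substituting x = 0 gives 18/7.

18/7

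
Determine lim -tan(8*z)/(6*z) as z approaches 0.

Substitution gives 0/0.
Since tan(u)/u → 1 as u → 0, tan(8z)/(8z) → 1 and the limit is 8/(-6) = -4/3.

-4/3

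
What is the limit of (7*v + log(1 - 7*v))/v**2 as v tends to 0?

-49/2

Direct substitution gives 0/0.
Apply L'Hôpital: lim (7 - 7/(1 - 7*v))/(2*v), still 0/0.
After 2 applications of L'Hôpital's rule the quotient is (-49/(1 - 7*v)^2)/(2); substituting v = 0 gives -49/2.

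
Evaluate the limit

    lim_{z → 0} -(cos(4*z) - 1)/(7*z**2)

8/7

Direct substitution gives 0/0.
Apply L'Hôpital: lim (-4*sin(4*z))/(-14*z), still 0/0.
After 2 applications of L'Hôpital's rule the quotient is (-16*cos(4*z))/(-14); substituting z = 0 gives 8/7.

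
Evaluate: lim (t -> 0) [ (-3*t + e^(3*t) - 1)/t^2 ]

9/2

Direct substitution gives 0/0.
Apply L'Hôpital: lim (3*e^(3*t) - 3)/(2*t), still 0/0.
After 2 applications of L'Hôpital's rule the quotient is (9*e^(3*t))/(2); substituting t = 0 gives 9/2.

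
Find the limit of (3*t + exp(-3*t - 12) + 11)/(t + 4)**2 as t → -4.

9/2

Direct substitution gives 0/0.
Apply L'Hôpital: lim (3 - 3*e^(-3*t - 12))/(2*t + 8), still 0/0.
After 2 applications of L'Hôpital's rule the quotient is (9*e^(-3*t - 12))/(2); substituting t = -4 gives 9/2.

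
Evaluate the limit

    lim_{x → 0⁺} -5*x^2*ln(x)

0

This is a 0·(−∞) form. Rewrite as -5·ln(x) / x^(−2) and apply L'Hôpital:
the derivative quotient is -5·(1/x) / (−2·x^(−3)) = (5/2)·x^2 → 0.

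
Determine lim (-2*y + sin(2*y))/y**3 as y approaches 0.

-4/3

Direct substitution gives 0/0.
Apply L'Hôpital: lim (2*cos(2*y) - 2)/(3*y^2), still 0/0.
Apply L'Hôpital: lim (-4*sin(2*y))/(6*y), still 0/0.
After 3 applications of L'Hôpital's rule the quotient is (-8*cos(2*y))/(6); substituting y = 0 gives -4/3.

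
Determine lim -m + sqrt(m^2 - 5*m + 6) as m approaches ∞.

-5/2

An ∞ − ∞ form. Rationalising with the conjugate, the difference becomes (-5m + 6) / (√(m^2 - 5*m + 6) + m).
For large m the denominator behaves like 2·m, so the quotient tends to -5/2 = -5/2.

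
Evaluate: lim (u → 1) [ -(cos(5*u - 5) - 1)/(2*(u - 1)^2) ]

Direct substitution gives 0/0.
Apply L'Hôpital: lim (-5*sin(5*u - 5))/(4 - 4*u), still 0/0.
After 2 applications of L'Hôpital's rule the quotient is (-25*cos(5*u - 5))/(-4); substituting u = 1 gives 25/4.

25/4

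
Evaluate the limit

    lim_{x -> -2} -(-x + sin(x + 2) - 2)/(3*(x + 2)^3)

Direct substitution gives 0/0.
Apply L'Hôpital: lim (cos(x + 2) - 1)/(-9*(x + 2)^2), still 0/0.
Apply L'Hôpital: lim (-sin(x + 2))/(-18*x - 36), still 0/0.
After 3 applications of L'Hôpital's rule the quotient is (-cos(x + 2))/(-18); substituting x = -2 gives 1/18.

1/18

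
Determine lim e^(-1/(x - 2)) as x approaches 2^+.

0

As x → 2⁺, -1/(x - 2) → −∞, so e^(-1/(x - 2)) → 0.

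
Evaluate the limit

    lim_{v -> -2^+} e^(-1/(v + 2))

0

As v → -2⁺, -1/(v + 2) → −∞, so e^(-1/(v + 2)) → 0.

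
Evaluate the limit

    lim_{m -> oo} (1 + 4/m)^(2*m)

e^(8)

Let L be the limit and take ln: ln L = lim (2m)·ln(1 + 4/m) = lim (2m)·(4/m + O(1/m²)) = 8.
Hence L = e^(8).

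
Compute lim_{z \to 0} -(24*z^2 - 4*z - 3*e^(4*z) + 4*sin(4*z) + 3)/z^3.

Substitution gives 0/0; apply L'Hôpital's rule 3 times.
After differentiating numerator and denominator 3 times the quotient is (-192*e^(4*z) - 256*cos(4*z))/(-6); at z = 0 this is 224/3.

224/3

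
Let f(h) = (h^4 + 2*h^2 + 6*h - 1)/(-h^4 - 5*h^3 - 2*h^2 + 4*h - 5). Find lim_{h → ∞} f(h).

Numerator and denominator both have degree 4.
Dividing every term by h^4, all lower-order terms vanish and the limit is the ratio of leading coefficients, 1/(-1) = -1.

-1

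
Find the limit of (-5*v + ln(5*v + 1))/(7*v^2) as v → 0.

-25/14

Direct substitution gives 0/0.
Apply L'Hôpital: lim (-5 + 5/(5*v + 1))/(14*v), still 0/0.
After 2 applications of L'Hôpital's rule the quotient is (-25/(5*v + 1)^2)/(14); substituting v = 0 gives -25/14.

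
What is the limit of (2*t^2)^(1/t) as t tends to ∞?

1

Base → ∞ and exponent → 0: an ∞^0 form.
Take logs: (1/t)·ln(2·t^2) = (ln 2 + 2·ln t)/t → 0.
So the limit is e^0 = 1.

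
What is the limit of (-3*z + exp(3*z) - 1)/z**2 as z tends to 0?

Direct substitution gives 0/0.
Apply L'Hôpital: lim (3*e^(3*z) - 3)/(2*z), still 0/0.
After 2 applications of L'Hôpital's rule the quotient is (9*e^(3*z))/(2); substituting z = 0 gives 9/2.

9/2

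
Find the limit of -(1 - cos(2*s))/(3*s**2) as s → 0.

Substitution gives 0/0.
Use (1 − cos u)/u² → 1/2 with u = 2s: the limit is 2²/(2·(-3)) = -2/3.

-2/3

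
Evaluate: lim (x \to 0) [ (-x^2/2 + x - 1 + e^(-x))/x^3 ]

Direct substitution gives 0/0.
Apply L'Hôpital: lim (-x + 1 - e^(-x))/(3*x^2), still 0/0.
Apply L'Hôpital: lim (-1 + e^(-x))/(6*x), still 0/0.
After 3 applications of L'Hôpital's rule the quotient is (-e^(-x))/(6); substituting x = 0 gives -1/6.

-1/6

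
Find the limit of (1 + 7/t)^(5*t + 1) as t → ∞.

e^(35)

The base → 1 and the exponent → ∞: a 1^∞ form.
Take logarithms: (5t + 1)·ln(1 + 7/t). Since ln(1+u) ~ u for small u, this behaves like (5t)·(7/t) → 35.
So the limit is e^(35).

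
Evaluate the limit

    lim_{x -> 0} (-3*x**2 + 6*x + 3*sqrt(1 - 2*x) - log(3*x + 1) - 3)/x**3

-21/2

Substitution gives 0/0; apply L'Hôpital's rule 3 times.
After differentiating numerator and denominator 3 times the quotient is (-54/(3*x + 1)^3 - 9/(1 - 2*x)^(5/2))/(6); at x = 0 this is -21/2.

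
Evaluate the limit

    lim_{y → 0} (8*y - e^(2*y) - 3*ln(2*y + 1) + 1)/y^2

4

Substitution gives 0/0 (the numerator vanishes to order 2).
Expand each term to order y^2: the coefficient of y^2 in −e^(2y) is -2 and in -3·ln(1 + 2y) is 6.
Lower-order terms cancel with the polynomial part, so the numerator is (4)·y^2 + o(y^2), and the limit is (4)/(1) = 4.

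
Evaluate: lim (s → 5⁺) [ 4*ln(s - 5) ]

As s → 5⁺, s - 5 → 0⁺ and ln(s - 5) → −∞.
Multiplying by 4 gives -∞.

-∞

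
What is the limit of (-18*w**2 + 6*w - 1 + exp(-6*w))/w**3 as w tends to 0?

-36

Direct substitution gives 0/0.
Apply L'Hôpital: lim (-36*w + 6 - 6*e^(-6*w))/(3*w^2), still 0/0.
Apply L'Hôpital: lim (-36 + 36*e^(-6*w))/(6*w), still 0/0.
After 3 applications of L'Hôpital's rule the quotient is (-216*e^(-6*w))/(6); substituting w = 0 gives -36.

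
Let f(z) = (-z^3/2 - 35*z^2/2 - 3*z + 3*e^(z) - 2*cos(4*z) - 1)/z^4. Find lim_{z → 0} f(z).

-509/24

Substitution gives 0/0 (the numerator vanishes to order 4).
Expand each term to order z^4: the coefficient of z^4 in -2·cos(4z) is -64/3 and in 3·e^(z) is 1/8.
Lower-order terms cancel with the polynomial part, so the numerator is (-509/24)·z^4 + o(z^4), and the limit is (-509/24)/(1) = -509/24.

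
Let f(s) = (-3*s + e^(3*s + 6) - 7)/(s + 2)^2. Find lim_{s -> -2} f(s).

Direct substitution gives 0/0.
Apply L'Hôpital: lim (3*e^(3*s + 6) - 3)/(2*s + 4), still 0/0.
After 2 applications of L'Hôpital's rule the quotient is (9*e^(3*s + 6))/(2); substituting s = -2 gives 9/2.

9/2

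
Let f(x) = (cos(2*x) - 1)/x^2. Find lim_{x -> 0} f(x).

Direct substitution gives 0/0.
Apply L'Hôpital: lim (-2*sin(2*x))/(2*x), still 0/0.
After 2 applications of L'Hôpital's rule the quotient is (-4*cos(2*x))/(2); substituting x = 0 gives -2.

-2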